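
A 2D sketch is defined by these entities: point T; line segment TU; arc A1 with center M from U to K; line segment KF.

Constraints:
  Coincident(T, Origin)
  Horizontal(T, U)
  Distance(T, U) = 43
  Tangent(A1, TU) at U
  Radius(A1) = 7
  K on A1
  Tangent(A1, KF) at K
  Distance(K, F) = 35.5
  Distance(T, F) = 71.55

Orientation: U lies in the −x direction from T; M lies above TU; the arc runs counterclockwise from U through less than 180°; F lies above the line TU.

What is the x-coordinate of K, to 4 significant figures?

-37.58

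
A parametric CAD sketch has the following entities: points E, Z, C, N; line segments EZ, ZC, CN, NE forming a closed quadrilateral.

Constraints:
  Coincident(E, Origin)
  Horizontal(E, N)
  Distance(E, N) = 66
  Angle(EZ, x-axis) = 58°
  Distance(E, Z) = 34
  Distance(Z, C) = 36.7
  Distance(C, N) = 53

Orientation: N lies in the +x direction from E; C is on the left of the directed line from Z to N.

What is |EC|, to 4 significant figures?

69.28

Checks: E = (0.00, 0.00) ✓; |ZC| = 36.70 ✓; |CN| = 53.00 ✓.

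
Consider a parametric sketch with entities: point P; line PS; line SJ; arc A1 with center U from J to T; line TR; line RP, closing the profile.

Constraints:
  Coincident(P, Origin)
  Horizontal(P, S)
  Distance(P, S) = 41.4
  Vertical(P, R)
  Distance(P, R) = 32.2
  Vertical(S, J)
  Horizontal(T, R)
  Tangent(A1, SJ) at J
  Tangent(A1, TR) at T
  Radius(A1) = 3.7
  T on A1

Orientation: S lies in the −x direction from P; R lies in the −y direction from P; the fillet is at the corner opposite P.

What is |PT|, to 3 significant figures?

49.6

The virtual corner opposite P is at (-41.4, -32.2). The tangent condition forces UJ to be normal to SJ and the tangent condition forces UT to be normal to TR, with radius 3.7, so the center U sits 3.7 in from both sides at U = (-37.7, -28.5). That places the tangent points at J = (-41.4, -28.5) on SJ and T = (-37.7, -32.2) on TR. Then |PT| = |T − P| = 49.6.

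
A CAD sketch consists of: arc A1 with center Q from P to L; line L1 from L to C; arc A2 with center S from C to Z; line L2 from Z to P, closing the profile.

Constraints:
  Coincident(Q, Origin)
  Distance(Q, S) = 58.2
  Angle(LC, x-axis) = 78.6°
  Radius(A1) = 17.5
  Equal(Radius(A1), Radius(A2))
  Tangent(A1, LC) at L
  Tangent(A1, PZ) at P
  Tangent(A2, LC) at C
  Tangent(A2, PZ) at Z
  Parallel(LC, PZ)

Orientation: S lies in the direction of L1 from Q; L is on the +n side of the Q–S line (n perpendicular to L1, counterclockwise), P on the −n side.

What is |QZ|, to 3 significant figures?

60.8

The slot axis is L1's direction at 78.6°, so u = (cos 78.6°, sin 78.6°) = (0.198, 0.980) and n = (−sin 78.6°, cos 78.6°) = (-0.980, 0.198). Q is at the origin and S lies 58.2 along u from Q, so S = 58.2·u = (11.5, 57.1). Tangency of A1 to both parallel lines with radius 17.5 puts L and P at Q ± 17.5·n: L = (-17.2, 3.46), P = (17.2, -3.46). Equal radii place C and Z the same way about S: C = S + 17.5·n = (-5.65, 60.5), Z = S − 17.5·n = (28.7, 53.6). Then |QZ| = |Z − Q| = 60.8.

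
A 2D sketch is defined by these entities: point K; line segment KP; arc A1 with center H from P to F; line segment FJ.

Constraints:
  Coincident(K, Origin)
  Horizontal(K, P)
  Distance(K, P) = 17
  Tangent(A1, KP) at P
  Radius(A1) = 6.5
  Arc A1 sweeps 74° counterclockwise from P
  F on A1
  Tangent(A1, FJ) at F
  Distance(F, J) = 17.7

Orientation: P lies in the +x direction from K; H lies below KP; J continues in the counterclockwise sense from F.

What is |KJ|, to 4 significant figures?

22.50

On A1, P sits at bearing 90° from H; a 74° counterclockwise sweep puts F at bearing 164°, so F = H + 6.5·(cos 164°, sin 164°) = (10.75, -4.708). The tangent condition forces HF to be normal to FJ, so FJ runs along (−sin 164°, cos 164°); with |FJ| = 17.7, J = (5.873, -21.72). Then |KJ| = |J − K| = 22.50.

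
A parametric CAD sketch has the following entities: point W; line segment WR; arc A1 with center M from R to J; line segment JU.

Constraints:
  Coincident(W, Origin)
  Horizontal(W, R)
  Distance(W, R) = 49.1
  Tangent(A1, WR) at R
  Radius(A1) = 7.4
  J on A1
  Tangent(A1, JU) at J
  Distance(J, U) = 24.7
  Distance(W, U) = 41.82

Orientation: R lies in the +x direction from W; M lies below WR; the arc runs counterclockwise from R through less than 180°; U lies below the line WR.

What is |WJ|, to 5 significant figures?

42.589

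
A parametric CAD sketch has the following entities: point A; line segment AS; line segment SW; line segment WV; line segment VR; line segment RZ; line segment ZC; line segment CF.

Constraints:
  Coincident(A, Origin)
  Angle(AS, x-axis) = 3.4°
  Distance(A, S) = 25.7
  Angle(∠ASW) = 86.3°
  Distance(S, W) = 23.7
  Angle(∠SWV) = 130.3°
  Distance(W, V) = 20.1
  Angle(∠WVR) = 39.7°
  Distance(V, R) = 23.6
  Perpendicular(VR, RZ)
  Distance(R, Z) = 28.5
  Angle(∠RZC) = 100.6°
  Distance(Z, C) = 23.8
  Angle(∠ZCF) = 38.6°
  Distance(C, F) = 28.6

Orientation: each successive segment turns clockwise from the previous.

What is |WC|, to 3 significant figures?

25.2

A is at the origin; AS runs at 3.4° with length 25.7, so S = (25.7, 1.52). ∠ASW = 86.3° gives SW at -90.3° from the x-axis; with |SW| = 23.7, W = (25.5, -22.2). ∠SWV = 130.3° gives WV at -140° from the x-axis; with |WV| = 20.1, V = (10.1, -35.1). ∠WVR = 39.7° gives VR at 79.7° from the x-axis; with |VR| = 23.6, R = (14.4, -11.9). VR ⟂ RZ, so RZ runs at -10.3°; with |RZ| = 28.5, Z = (42.4, -17.0). ∠RZC = 100.6° gives ZC at -89.7° from the x-axis; with |ZC| = 23.8, C = (42.5, -40.8). Then |WC| = |C − W| = 25.2.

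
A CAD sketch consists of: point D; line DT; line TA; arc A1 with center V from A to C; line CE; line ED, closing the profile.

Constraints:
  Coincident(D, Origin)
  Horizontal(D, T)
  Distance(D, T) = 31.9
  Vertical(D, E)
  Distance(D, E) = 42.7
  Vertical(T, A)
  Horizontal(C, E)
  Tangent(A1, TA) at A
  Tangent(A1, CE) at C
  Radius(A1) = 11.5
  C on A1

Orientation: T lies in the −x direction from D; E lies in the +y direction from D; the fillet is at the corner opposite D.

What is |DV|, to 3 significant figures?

37.3

D is at the origin; D and T share the same y with |DT| = 31.9 and T on the −x side, so T = (-31.9, 0.00). D and E share the same x with |DE| = 42.7 and E on the +y side, so E = (0.00, 42.7). The virtual corner opposite D is at (-31.9, 42.7). Tangency of A1 to TA means the radius VA is perpendicular to TA and A1 meets CE tangentially, so VC is at right angles to CE, with radius 11.5, so the center V sits 11.5 in from both sides at V = (-20.4, 31.2). Then |DV| = |V − D| = 37.3.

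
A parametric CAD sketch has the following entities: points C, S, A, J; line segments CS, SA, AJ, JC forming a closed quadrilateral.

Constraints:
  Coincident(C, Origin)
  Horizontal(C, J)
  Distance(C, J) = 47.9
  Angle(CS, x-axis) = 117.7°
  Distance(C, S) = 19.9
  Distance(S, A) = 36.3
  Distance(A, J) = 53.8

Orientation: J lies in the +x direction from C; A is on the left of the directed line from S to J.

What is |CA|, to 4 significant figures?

46.41

C is at the origin; C and J share the same y with |CJ| = 47.9 and J in +x, so J = (47.9, 0). CS runs at 117.7° with |CS| = 19.9, so S = (-9.250, 17.62). A is determined by |SA| = 36.3 and |AJ| = 53.8 together: it lies at the intersection of circle(S, 36.3) and circle(J, 53.8). With |SJ| = 59.80, the foot of the radical line on SJ is 16.72 from S and the perpendicular offset is √(36.3² − 16.72²) = 32.22. Taking the left-of-SJ solution: A = (16.22, 43.48).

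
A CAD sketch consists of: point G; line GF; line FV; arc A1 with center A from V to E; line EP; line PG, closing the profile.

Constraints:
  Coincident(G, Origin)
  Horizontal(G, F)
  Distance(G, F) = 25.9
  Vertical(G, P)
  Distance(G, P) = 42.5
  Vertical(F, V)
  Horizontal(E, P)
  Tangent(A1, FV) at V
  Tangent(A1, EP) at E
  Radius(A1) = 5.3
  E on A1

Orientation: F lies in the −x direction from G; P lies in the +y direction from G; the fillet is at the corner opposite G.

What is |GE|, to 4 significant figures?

47.23

G is at the origin; G and F share the same y with |GF| = 25.9 and F on the −x side, so F = (-25.90, 0.000). GP is vertical with |GP| = 42.5 and P on the +y side, so P = (0.000, 42.50). The virtual corner opposite G is at (-25.90, 42.50). Tangency of A1 to FV means the radius AV is perpendicular to FV and the tangent condition forces AE to be normal to EP, with radius 5.3, so the center A sits 5.3 in from both sides at A = (-20.60, 37.20). That places the tangent points at V = (-25.90, 37.20) on FV and E = (-20.60, 42.50) on EP. Then |GE| = |E − G| = 47.23.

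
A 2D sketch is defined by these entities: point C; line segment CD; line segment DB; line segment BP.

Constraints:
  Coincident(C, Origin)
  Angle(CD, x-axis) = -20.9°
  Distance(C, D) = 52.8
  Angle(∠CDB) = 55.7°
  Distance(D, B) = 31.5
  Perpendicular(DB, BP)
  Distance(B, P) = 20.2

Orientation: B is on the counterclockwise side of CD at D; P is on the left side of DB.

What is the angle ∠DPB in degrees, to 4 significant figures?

57.33°

C is at the origin; CD runs at -20.9° with length 52.8, so D = 52.8·(cos -20.9°, sin -20.9°) = (49.33, -18.84). ∠CDB = 55.7°, so DB runs at -20.9° + (180° − 55.7°) = 103.4° from the x-axis; with |DB| = 31.5, B = D + 31.5·(cos 103.4°, sin 103.4°) = (42.03, 11.81). DB is perpendicular to BP; with |BP| = 20.2 on the left of DB, P = B + 20.2·(-0.9728, -0.2317) = (22.38, 7.125). Then cos ∠DPB = PD·PB / (|PD||PB|), giving 57.33°.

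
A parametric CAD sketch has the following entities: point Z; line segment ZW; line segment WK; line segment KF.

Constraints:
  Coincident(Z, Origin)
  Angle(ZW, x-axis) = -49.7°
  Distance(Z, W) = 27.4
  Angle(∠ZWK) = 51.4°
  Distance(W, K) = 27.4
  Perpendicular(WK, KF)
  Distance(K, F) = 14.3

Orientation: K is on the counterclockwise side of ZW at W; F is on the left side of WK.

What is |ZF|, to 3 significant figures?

12.5

∠ZWK = 51.4°, so WK runs at -49.7° + (180° − 51.4°) = 78.9° from the x-axis; with |WK| = 27.4, K = W + 27.4·(cos 78.9°, sin 78.9°) = (23.0, 5.99). The perpendicularity gives KF at right angles to WK; with |KF| = 14.3 on the left of WK, F = K + 14.3·(-0.981, 0.193) = (8.96, 8.74). Then |ZF| = |F − Z| = 12.5.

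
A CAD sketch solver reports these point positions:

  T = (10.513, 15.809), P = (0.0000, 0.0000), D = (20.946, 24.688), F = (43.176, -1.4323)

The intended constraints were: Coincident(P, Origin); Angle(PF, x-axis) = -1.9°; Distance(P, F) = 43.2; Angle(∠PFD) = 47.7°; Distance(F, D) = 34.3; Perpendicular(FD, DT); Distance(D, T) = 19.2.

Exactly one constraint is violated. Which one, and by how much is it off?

Distance(D, T) = 19.2 — off by 5.50.

P = (0.00, 0.00) ✓; PF at -1.900° ✓; |PF| = 43.20 ✓; ∠PFD = 47.70° ✓; |FD| = 34.30 ✓; ∠(FD, DT) = 90.00° ✓; |DT| = 13.70 ✗.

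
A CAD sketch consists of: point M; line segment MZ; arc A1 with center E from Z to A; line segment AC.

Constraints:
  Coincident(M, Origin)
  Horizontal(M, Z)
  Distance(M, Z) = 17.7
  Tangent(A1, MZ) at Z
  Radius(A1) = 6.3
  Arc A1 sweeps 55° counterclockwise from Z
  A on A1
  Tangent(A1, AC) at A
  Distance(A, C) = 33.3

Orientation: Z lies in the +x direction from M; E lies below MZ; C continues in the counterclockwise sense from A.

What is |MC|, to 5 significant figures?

30.674

M is at the origin; M and Z share the same y with |MZ| = 17.7 and Z on the +x side, so Z = (17.700, 0.0000). Tangency of A1 to MZ means the radius EZ is perpendicular to MZ, so E = Z + (0, -6.3) = (17.700, -6.3000). On A1, Z sits at bearing 90° from E; a 55° counterclockwise sweep puts A at bearing 145°, so A = E + 6.3·(cos 145°, sin 145°) = (12.539, -2.6865). A1 meets AC tangentially, so EA is at right angles to AC, so AC runs along (−sin 145°, cos 145°); with |AC| = 33.3, C = (-6.5608, -29.964). Then |MC| = |C − M| = 30.674.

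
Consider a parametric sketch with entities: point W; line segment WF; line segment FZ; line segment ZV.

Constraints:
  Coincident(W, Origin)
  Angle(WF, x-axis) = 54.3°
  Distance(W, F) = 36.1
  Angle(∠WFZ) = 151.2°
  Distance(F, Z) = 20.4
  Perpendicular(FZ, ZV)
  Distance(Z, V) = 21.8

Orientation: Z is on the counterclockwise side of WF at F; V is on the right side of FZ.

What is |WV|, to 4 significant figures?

65.14

W is at the origin; WF runs at 54.3° with length 36.1, so F = 36.1·(cos 54.3°, sin 54.3°) = (21.07, 29.32). ∠WFZ = 151.2°, so FZ runs at 54.3° + (180° − 151.2°) = 83.10° from the x-axis; with |FZ| = 20.4, Z = F + 20.4·(cos 83.10°, sin 83.10°) = (23.52, 49.57). FZ ⟂ ZV; with |ZV| = 21.8 on the right of FZ, V = Z + 21.8·(0.9928, -0.1201) = (45.16, 46.95). Then |WV| = |V − W| = 65.14.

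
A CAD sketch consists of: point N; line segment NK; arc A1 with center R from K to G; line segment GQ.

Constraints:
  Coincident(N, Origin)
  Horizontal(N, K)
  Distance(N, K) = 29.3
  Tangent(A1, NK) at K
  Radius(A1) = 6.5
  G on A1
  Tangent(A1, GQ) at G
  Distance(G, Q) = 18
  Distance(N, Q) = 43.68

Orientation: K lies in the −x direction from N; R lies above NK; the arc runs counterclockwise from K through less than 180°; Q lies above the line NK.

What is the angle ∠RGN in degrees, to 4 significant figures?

114.9°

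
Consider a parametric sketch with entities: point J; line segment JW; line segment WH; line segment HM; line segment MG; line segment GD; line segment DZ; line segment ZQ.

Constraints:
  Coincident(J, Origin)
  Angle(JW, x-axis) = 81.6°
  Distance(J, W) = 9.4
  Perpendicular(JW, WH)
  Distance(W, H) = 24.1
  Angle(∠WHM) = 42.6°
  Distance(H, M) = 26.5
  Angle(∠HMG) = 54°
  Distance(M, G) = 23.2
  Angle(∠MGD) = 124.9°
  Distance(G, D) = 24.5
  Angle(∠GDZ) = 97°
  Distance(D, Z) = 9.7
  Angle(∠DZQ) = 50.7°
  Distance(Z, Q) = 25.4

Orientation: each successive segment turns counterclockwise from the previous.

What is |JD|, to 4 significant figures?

36.83

∠HMG = 54.0° gives MG at 75.00° from the x-axis; with |MG| = 23.2, G = (0.2133, 14.63). ∠MGD = 124.9° gives GD at 130.1° from the x-axis; with |GD| = 24.5, D = (-15.57, 33.38). Then |JD| = |D − J| = 36.83.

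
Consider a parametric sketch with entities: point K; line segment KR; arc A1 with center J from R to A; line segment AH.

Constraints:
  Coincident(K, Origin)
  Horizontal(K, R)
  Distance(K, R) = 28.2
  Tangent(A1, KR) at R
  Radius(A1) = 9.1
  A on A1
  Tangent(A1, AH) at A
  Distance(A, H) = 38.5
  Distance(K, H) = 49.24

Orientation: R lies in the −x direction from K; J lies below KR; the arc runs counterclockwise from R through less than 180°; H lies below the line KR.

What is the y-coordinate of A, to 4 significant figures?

-13.87

Checks: K.y = 0.00, R.y = 0.00 ✓; ∠(JR, RK) = 90.00° ✓; |JR| = 9.100 ✓; |JA| = 9.100 ✓; ∠(JA, AH) = 90.00° ✓; |AH| = 38.50 ✓; |KH| = 49.24 ✓.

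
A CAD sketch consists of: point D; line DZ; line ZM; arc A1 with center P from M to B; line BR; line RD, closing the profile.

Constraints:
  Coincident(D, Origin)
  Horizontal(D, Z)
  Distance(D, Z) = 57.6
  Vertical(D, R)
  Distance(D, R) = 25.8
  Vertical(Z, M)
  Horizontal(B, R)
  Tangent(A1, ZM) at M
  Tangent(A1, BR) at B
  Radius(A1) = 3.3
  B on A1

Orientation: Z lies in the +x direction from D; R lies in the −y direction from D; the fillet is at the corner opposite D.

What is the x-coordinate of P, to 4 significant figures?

54.30

DR is vertical with |DR| = 25.8 and R on the −y side, so R = (0.000, -25.80). The virtual corner opposite D is at (57.60, -25.80). A1 meets ZM tangentially, so PM is at right angles to ZM and tangency of A1 to BR means the radius PB is perpendicular to BR, with radius 3.3, so the center P sits 3.3 in from both sides at P = (54.30, -22.50). So P.x = 54.30.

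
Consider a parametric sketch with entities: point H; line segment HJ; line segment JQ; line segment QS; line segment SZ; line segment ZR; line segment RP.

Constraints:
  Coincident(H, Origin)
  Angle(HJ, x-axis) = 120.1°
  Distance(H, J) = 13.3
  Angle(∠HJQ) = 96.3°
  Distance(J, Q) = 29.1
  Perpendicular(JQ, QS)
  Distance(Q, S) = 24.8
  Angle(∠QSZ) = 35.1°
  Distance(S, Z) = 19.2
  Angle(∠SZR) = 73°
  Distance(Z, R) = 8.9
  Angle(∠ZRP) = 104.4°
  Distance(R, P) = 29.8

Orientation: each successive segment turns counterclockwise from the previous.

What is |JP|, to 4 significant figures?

52.90

H is at the origin; HJ runs at 120.1° with length 13.3, so J = (-6.670, 11.51). ∠HJQ = 96.3° gives JQ at -156.2° from the x-axis; with |JQ| = 29.1, Q = (-33.30, -0.2367). JQ ⟂ QS, so QS runs at -66.20°; with |QS| = 24.8, S = (-23.29, -22.93). ∠QSZ = 35.1° gives SZ at 78.70° from the x-axis; with |SZ| = 19.2, Z = (-19.53, -4.100). ∠SZR = 73.0° gives ZR at -174.3° from the x-axis; with |ZR| = 8.9, R = (-28.38, -4.984). ∠ZRP = 104.4° gives RP at -98.70° from the x-axis; with |RP| = 29.8, P = (-32.89, -34.44). Then |JP| = |P − J| = 52.90.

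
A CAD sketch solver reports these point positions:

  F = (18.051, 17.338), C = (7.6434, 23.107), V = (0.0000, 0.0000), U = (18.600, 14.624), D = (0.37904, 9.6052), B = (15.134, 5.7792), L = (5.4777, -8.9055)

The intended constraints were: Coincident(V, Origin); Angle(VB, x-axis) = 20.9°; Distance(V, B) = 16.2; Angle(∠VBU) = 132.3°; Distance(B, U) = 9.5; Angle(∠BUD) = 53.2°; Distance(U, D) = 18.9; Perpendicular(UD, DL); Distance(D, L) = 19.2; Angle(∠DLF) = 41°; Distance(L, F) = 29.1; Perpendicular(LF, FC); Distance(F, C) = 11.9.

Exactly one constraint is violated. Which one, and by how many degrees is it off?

Perpendicular(LF, FC) — off by 3.40°.

V = (0.00, 0.00) ✓; VB at 20.90° ✓; |VB| = 16.20 ✓; ∠VBU = 132.3° ✓; |BU| = 9.500 ✓; ∠BUD = 53.20° ✓; |UD| = 18.90 ✓; ∠(UD, DL) = 90.00° ✓; |DL| = 19.20 ✓; ∠DLF = 41.00° ✓; |LF| = 29.10 ✓; ∠(LF, FC) = 86.60° ✗; |FC| = 11.90 ✓.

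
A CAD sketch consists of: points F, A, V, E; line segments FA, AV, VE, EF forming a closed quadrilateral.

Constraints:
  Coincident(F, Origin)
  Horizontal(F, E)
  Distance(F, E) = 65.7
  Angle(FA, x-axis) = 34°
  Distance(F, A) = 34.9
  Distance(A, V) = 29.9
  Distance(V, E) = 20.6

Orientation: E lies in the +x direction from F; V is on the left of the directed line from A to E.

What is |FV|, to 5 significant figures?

61.956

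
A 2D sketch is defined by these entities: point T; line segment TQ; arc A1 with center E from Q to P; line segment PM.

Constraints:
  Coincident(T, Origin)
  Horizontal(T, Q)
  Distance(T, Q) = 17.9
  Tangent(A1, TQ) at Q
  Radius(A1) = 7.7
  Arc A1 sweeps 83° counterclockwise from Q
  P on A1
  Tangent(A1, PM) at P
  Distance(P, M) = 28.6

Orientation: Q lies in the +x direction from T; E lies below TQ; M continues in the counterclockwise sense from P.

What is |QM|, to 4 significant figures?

36.87

T is at the origin; T and Q share the same y with |TQ| = 17.9 and Q on the +x side, so Q = (17.90, 0.000). Tangency of A1 to TQ means the radius EQ is perpendicular to TQ, so E = Q + (0, -7.7) = (17.90, -7.700). On A1, Q sits at bearing 90° from E; an 83° counterclockwise sweep puts P at bearing 173°, so P = E + 7.7·(cos 173°, sin 173°) = (10.26, -6.762). The tangent condition forces EP to be normal to PM, so PM runs along (−sin 173°, cos 173°); with |PM| = 28.6, M = (6.772, -35.15). Then |QM| = |M − Q| = 36.87.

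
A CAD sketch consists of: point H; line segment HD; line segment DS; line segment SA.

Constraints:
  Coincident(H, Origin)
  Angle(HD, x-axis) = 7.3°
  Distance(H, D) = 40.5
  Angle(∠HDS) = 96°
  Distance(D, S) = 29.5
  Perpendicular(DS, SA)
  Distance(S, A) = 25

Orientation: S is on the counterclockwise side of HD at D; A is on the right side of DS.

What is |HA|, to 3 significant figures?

73.5

H is at the origin; HD runs at 7.3° with length 40.5, so D = 40.5·(cos 7.3°, sin 7.3°) = (40.2, 5.15). ∠HDS = 96.0°, so DS runs at 7.3° + (180° − 96.0°) = 91.3° from the x-axis; with |DS| = 29.5, S = D + 29.5·(cos 91.3°, sin 91.3°) = (39.5, 34.6). The perpendicularity gives SA at right angles to DS; with |SA| = 25.0 on the right of DS, A = S + 25.0·(1.00, 0.0227) = (64.5, 35.2). Then |HA| = |A − H| = 73.5.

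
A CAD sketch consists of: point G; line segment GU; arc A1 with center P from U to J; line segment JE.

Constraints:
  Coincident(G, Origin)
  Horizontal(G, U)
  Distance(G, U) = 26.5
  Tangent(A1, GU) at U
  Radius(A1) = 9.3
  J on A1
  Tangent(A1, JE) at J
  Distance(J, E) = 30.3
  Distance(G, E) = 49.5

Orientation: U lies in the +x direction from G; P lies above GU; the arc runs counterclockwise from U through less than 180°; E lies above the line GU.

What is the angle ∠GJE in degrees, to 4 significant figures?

93.45°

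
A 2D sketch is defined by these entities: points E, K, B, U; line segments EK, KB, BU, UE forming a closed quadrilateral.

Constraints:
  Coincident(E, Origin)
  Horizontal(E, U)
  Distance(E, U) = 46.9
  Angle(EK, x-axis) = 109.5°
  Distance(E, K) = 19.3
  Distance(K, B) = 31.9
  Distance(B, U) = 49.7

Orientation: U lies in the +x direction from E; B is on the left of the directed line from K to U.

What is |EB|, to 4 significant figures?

43.26

E is at the origin; EU is horizontal with |EU| = 46.9 and U in +x, so U = (46.9, 0). EK runs at 109.5° with |EK| = 19.3, so K = (-6.442, 18.19). B is determined by |KB| = 31.9 and |BU| = 49.7 together: it lies at the intersection of circle(K, 31.9) and circle(U, 49.7). With |KU| = 56.36, the foot of the radical line on KU is 15.29 from K and the perpendicular offset is √(31.9² − 15.29²) = 27.99. Taking the left-of-KU solution: B = (17.07, 39.75).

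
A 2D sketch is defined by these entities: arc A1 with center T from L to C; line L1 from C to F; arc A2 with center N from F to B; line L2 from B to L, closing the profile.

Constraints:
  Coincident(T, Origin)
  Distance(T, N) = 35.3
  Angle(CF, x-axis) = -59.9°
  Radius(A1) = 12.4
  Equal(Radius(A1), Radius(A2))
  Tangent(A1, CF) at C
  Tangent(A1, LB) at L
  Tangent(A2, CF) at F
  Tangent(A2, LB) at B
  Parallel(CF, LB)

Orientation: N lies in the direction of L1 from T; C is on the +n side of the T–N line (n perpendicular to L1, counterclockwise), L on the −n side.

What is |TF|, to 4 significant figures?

37.41

Tangency of A1 to both parallel lines with radius 12.4 puts C and L at T ± 12.4·n: C = (10.73, 6.219), L = (-10.73, -6.219). Equal radii place F and B the same way about N: F = N + 12.4·n = (28.43, -24.32), B = N − 12.4·n = (6.975, -36.76). Then |TF| = |F − T| = 37.41.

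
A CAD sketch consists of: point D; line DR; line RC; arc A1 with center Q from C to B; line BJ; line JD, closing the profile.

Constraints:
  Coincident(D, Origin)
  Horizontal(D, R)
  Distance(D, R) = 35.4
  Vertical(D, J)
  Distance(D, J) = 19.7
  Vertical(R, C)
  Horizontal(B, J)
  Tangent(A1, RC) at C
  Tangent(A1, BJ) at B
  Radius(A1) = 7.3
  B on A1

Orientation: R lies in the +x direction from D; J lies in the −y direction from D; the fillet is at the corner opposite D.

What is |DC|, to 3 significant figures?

37.5

D is at the origin; DR is horizontal with |DR| = 35.4 and R on the +x side, so R = (35.4, 0.00). D and J share the same x with |DJ| = 19.7 and J on the −y side, so J = (0.00, -19.7). The virtual corner opposite D is at (35.4, -19.7). The tangent condition forces QC to be normal to RC and tangency of A1 to BJ means the radius QB is perpendicular to BJ, with radius 7.3, so the center Q sits 7.3 in from both sides at Q = (28.1, -12.4). That places the tangent points at C = (35.4, -12.4) on RC and B = (28.1, -19.7) on BJ. Then |DC| = |C − D| = 37.5.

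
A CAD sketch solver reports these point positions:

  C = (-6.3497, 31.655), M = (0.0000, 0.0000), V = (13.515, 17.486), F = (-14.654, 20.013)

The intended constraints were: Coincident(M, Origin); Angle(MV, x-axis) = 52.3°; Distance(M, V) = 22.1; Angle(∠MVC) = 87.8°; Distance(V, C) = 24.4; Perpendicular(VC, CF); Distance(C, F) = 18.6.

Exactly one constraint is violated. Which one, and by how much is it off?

Distance(C, F) = 18.6 — off by 4.30.

M = (0.00, 0.00) ✓; MV at 52.30° ✓; |MV| = 22.10 ✓; ∠MVC = 87.80° ✓; |VC| = 24.40 ✓; ∠(VC, CF) = 90.00° ✓; |CF| = 14.30 ✗.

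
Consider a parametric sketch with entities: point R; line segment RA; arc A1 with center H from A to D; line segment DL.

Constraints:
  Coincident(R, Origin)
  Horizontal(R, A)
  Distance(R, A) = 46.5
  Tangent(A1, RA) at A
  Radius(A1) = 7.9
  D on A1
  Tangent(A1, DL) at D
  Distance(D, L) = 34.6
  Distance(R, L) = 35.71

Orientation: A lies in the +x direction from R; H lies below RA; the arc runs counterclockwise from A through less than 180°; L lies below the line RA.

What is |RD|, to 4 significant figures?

40.39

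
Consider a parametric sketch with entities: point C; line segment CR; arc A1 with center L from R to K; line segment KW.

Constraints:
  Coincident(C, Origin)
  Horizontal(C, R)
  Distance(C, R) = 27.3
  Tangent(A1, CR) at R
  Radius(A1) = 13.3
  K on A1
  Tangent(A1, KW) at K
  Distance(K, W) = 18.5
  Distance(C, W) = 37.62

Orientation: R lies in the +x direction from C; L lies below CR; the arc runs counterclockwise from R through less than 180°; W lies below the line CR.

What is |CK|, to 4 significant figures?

20.84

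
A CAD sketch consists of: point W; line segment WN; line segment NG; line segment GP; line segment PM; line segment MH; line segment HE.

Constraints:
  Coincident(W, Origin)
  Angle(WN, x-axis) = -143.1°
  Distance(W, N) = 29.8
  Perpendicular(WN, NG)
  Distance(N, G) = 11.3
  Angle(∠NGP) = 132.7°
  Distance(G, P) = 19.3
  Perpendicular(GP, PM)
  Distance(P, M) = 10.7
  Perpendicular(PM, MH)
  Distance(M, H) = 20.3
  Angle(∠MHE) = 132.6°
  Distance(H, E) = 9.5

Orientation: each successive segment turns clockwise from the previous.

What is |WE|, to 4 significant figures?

32.94

W is at the origin; WN runs at -143.1° with length 29.8, so N = (-23.83, -17.89). The perpendicularity gives NG at right angles to WN, so NG runs at 126.9°; with |NG| = 11.3, G = (-30.62, -8.856). ∠NGP = 132.7° gives GP at 79.60° from the x-axis; with |GP| = 19.3, P = (-27.13, 10.13). The perpendicularity gives PM at right angles to GP, so PM runs at -10.40°; with |PM| = 10.7, M = (-16.61, 8.195). PM is perpendicular to MH, so MH runs at -100.4°; with |MH| = 20.3, H = (-20.27, -11.77). ∠MHE = 132.6° gives HE at -147.8° from the x-axis; with |HE| = 9.5, E = (-28.31, -16.83). Then |WE| = |E − W| = 32.94.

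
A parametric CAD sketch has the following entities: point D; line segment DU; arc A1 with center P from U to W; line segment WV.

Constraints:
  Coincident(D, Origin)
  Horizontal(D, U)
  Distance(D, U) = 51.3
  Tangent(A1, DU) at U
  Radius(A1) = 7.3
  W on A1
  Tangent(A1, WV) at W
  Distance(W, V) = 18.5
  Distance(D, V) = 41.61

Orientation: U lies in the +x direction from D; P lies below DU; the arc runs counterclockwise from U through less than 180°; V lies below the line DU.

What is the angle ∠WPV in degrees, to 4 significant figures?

68.47°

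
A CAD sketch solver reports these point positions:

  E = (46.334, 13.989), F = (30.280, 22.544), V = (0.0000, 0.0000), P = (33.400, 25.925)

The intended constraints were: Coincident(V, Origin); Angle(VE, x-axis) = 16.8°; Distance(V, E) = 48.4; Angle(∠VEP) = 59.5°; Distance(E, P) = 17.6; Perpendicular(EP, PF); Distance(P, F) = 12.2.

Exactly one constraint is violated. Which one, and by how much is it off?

Distance(P, F) = 12.2 — off by 7.60.

V = (0.00, 0.00) ✓; VE at 16.80° ✓; |VE| = 48.40 ✓; ∠VEP = 59.50° ✓; |EP| = 17.60 ✓; ∠(EP, PF) = 90.00° ✓; |PF| = 4.601 ✗.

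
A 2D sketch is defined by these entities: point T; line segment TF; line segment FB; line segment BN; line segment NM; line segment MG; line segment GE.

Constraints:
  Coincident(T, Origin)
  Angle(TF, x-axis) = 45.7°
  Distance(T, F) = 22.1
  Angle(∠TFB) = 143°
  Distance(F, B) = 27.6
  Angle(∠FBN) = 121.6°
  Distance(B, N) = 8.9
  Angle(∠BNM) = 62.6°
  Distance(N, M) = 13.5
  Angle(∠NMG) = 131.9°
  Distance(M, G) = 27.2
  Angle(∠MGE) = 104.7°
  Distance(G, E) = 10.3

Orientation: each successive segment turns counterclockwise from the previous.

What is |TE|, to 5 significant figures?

39.245

T is at the origin; TF runs at 45.7° with length 22.1, so F = (15.435, 15.817). ∠TFB = 143.0° gives FB at 82.700° from the x-axis; with |FB| = 27.6, B = (18.942, 43.193). ∠FBN = 121.6° gives BN at 141.10° from the x-axis; with |BN| = 8.9, N = (12.016, 48.782). ∠BNM = 62.6° gives NM at -101.50° from the x-axis; with |NM| = 13.5, M = (9.3241, 35.553). ∠NMG = 131.9° gives MG at -53.400° from the x-axis; with |MG| = 27.2, G = (25.541, 13.716). ∠MGE = 104.7° gives GE at 21.900° from the x-axis; with |GE| = 10.3, E = (35.098, 17.558). Then |TE| = |E − T| = 39.245.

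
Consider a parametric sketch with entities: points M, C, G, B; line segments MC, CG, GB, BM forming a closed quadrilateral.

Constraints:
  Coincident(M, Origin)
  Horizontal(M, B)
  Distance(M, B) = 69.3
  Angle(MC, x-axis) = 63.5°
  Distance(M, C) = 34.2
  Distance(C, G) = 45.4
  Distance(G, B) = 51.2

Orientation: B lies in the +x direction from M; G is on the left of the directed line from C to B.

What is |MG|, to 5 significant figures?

75.172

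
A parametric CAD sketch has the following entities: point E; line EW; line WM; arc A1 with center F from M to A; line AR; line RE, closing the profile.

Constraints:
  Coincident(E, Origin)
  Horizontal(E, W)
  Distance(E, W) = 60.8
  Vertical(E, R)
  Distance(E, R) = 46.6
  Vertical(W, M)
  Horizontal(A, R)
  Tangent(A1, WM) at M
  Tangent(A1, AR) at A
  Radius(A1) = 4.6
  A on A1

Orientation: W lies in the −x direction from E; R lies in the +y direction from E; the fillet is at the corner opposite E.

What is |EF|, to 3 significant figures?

70.2

E and R share the same x with |ER| = 46.6 and R on the +y side, so R = (0.00, 46.6). The virtual corner opposite E is at (-60.8, 46.6). Tangency of A1 to WM means the radius FM is perpendicular to WM and the tangent condition forces FA to be normal to AR, with radius 4.6, so the center F sits 4.6 in from both sides at F = (-56.2, 42.0). Then |EF| = |F − E| = 70.2.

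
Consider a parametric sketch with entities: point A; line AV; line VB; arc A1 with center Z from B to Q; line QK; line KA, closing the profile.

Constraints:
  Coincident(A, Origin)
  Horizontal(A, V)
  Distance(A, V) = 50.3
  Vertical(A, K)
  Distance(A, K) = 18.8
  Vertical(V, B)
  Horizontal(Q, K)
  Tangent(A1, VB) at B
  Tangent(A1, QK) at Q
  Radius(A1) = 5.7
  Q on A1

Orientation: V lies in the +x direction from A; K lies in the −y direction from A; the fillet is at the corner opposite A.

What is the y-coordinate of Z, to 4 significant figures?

-13.10

A is at the origin; A and V share the same y with |AV| = 50.3 and V on the +x side, so V = (50.30, 0.000). A and K share the same x with |AK| = 18.8 and K on the −y side, so K = (0.000, -18.80). The virtual corner opposite A is at (50.30, -18.80). A1 meets VB tangentially, so ZB is at right angles to VB and since A1 is tangent to QK there, ZQ ⟂ QK, with radius 5.7, so the center Z sits 5.7 in from both sides at Z = (44.60, -13.10). So Z.y = -13.10.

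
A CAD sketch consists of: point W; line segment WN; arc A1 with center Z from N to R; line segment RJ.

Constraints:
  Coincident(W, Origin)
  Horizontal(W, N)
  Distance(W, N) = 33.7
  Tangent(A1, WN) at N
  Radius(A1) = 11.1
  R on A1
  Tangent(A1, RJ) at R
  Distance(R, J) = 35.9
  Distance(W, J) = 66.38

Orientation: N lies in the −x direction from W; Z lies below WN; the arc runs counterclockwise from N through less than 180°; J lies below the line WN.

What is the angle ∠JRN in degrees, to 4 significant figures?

137.6°

Checks: |ZN| = 11.10 ✓; |ZR| = 11.10 ✓; ∠(ZR, RJ) = 90.00° ✓; |RJ| = 35.90 ✓; |WJ| = 66.38 ✓.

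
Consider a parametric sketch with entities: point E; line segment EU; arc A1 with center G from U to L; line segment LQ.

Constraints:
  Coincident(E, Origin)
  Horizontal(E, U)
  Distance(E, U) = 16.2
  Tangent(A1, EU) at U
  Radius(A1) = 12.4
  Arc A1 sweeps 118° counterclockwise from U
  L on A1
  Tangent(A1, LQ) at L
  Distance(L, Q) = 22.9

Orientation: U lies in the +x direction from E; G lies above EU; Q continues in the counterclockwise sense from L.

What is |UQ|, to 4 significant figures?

38.44

E is at the origin; E and U share the same y with |EU| = 16.2 and U on the +x side, so U = (16.20, 0.000). A1 meets EU tangentially, so GU is at right angles to EU, so G = U + (0, 12.4) = (16.20, 12.40). On A1, U sits at bearing -90° from G; a 118° counterclockwise sweep puts L at bearing 28°, so L = G + 12.4·(cos 28°, sin 28°) = (27.15, 18.22). The tangent condition forces GL to be normal to LQ, so LQ runs along (−sin 28°, cos 28°); with |LQ| = 22.9, Q = (16.40, 38.44). Then |UQ| = |Q − U| = 38.44.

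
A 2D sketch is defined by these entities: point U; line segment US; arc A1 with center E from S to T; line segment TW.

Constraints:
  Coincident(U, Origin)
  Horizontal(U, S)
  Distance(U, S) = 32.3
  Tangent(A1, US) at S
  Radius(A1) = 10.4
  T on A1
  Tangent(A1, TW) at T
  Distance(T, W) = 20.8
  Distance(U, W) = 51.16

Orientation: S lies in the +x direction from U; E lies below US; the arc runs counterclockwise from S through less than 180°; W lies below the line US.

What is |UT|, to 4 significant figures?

30.55

U is at the origin; US is horizontal with |US| = 32.3 and S on the +x side, so S = (32.30, 0.000). Since A1 is tangent to US there, ES ⟂ US, so E = S + (0, -10.4) = (32.30, -10.40). Since ET ⟂ TW (tangency), |EW| = √(10.4² + 20.8²) = 23.26 regardless of where T sits on A1. So W lies on both circle(U, 51.16) and circle(E, 23.26); the below-US intersection is W = (39.50, -32.51). T is the foot of the tangent from W: T = (24.90, -17.70).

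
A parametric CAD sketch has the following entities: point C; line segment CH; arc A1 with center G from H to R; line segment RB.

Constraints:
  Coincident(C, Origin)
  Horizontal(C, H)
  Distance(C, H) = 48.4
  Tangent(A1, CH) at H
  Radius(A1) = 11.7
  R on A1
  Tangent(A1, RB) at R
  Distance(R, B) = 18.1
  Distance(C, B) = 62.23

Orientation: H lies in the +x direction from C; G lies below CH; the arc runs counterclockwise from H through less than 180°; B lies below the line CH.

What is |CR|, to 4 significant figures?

44.81

C is at the origin; C and H share the same y with |CH| = 48.4 and H on the +x side, so H = (48.40, 0.000). The tangent condition forces GH to be normal to CH, so G = H + (0, -11.7) = (48.40, -11.70). Since GR ⟂ RB (tangency), |GB| = √(11.7² + 18.1²) = 21.55 regardless of where R sits on A1. So B lies on both circle(C, 62.23) and circle(G, 21.55); the below-CH intersection is B = (52.90, -32.78). R is the foot of the tangent from B: R = (40.12, -19.96).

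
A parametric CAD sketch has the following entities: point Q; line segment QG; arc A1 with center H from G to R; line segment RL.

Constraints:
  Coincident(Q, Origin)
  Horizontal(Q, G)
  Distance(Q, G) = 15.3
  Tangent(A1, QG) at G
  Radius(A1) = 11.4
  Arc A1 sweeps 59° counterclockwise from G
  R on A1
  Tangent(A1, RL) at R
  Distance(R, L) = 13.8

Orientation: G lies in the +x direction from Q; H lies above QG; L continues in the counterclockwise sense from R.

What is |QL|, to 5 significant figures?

36.562

Q is at the origin; Q and G share the same y with |QG| = 15.3 and G on the +x side, so G = (15.300, 0.0000). The tangent condition forces HG to be normal to QG, so H = G + (0, 11.4) = (15.300, 11.400). On A1, G sits at bearing -90° from H; a 59° counterclockwise sweep puts R at bearing -31°, so R = H + 11.4·(cos -31°, sin -31°) = (25.072, 5.5286). Since A1 is tangent to RL there, HR ⟂ RL, so RL runs along (−sin -31°, cos -31°); with |RL| = 13.8, L = (32.179, 17.357). Then |QL| = |L − Q| = 36.562.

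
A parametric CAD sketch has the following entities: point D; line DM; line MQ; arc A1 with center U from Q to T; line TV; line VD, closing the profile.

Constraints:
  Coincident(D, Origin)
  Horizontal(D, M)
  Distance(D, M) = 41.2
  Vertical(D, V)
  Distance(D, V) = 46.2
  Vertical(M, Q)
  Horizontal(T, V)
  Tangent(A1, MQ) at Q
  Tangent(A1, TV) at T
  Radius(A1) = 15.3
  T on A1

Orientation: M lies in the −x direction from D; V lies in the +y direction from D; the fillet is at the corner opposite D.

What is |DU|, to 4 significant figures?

40.32

DV is vertical with |DV| = 46.2 and V on the +y side, so V = (0.000, 46.20). The virtual corner opposite D is at (-41.20, 46.20). The tangent condition forces UQ to be normal to MQ and since A1 is tangent to TV there, UT ⟂ TV, with radius 15.3, so the center U sits 15.3 in from both sides at U = (-25.90, 30.90). Then |DU| = |U − D| = 40.32.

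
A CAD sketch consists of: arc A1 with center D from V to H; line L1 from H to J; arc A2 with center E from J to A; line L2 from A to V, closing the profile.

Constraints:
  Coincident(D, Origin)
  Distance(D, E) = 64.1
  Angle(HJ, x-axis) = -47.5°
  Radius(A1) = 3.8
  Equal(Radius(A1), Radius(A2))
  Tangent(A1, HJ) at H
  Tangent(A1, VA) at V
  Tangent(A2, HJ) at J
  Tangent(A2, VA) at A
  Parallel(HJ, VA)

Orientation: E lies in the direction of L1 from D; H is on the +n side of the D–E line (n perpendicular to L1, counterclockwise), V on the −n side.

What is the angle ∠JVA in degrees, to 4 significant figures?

6.762°

Tangency of A1 to both parallel lines with radius 3.8 puts H and V at D ± 3.8·n: H = (2.802, 2.567), V = (-2.802, -2.567). Equal radii place J and A the same way about E: J = E + 3.8·n = (46.11, -44.69), A = E − 3.8·n = (40.50, -49.83). Then cos ∠JVA = VJ·VA / (|VJ||VA|), giving 6.762°.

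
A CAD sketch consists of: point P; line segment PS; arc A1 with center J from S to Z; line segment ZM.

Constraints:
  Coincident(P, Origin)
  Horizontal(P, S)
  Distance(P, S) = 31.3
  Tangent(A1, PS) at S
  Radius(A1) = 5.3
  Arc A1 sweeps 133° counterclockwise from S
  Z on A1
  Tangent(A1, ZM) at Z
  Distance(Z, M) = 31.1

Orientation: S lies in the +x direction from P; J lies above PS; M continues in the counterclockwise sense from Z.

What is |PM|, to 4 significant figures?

34.60

P is at the origin; PS is horizontal with |PS| = 31.3 and S on the +x side, so S = (31.30, 0.000). A1 meets PS tangentially, so JS is at right angles to PS, so J = S + (0, 5.3) = (31.30, 5.300). On A1, S sits at bearing -90° from J; a 133° counterclockwise sweep puts Z at bearing 43°, so Z = J + 5.3·(cos 43°, sin 43°) = (35.18, 8.915). Tangency of A1 to ZM means the radius JZ is perpendicular to ZM, so ZM runs along (−sin 43°, cos 43°); with |ZM| = 31.1, M = (13.97, 31.66). Then |PM| = |M − P| = 34.60.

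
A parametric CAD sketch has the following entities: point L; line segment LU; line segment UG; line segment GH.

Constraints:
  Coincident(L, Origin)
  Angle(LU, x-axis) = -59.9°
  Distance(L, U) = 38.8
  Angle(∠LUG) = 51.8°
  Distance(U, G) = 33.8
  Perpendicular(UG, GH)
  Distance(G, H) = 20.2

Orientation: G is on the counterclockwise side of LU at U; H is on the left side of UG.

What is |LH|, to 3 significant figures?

14.2

L is at the origin; LU runs at -59.9° with length 38.8, so U = 38.8·(cos -59.9°, sin -59.9°) = (19.5, -33.6). ∠LUG = 51.8°, so UG runs at -59.9° + (180° − 51.8°) = 68.3° from the x-axis; with |UG| = 33.8, G = U + 33.8·(cos 68.3°, sin 68.3°) = (32.0, -2.16). The perpendicularity gives GH at right angles to UG; with |GH| = 20.2 on the left of UG, H = G + 20.2·(-0.929, 0.370) = (13.2, 5.31). Then |LH| = |H − L| = 14.2.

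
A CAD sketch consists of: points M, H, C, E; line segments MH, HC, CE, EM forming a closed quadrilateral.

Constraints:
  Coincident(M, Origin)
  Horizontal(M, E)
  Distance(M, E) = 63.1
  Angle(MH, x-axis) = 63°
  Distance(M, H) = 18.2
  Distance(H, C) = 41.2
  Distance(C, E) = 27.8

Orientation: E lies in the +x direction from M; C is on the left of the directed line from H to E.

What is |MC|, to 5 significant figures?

54.261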